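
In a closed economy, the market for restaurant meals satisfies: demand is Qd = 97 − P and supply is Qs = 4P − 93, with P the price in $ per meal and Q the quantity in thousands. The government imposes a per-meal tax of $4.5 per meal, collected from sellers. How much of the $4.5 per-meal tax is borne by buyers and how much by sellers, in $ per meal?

Buyers bear $3.6 per meal; sellers bear $0.9 per meal.

Without the tax, 97 − P = 4P − 93 gives 5P = 190, so P* = $38 and Q* = 59.
With the tax collected from sellers, supply shifts: Qs = 4(P − 4.5) − 93.
New equilibrium: buyers pay $41.6, sellers receive $37.1, Q = 55.4. (Wedge: Pb − Ps = 4.5.)
Burden on buyers: $3.6; on sellers: $0.9. (They sum to $4.5.)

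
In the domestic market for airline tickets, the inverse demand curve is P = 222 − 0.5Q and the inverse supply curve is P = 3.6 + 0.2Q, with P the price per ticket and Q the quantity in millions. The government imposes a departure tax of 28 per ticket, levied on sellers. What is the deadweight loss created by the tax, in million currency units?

Inverting to Q(P) form: Qd = 444 − 2P; Qs = 5P − 18.
Before the tax: set 444 − 2P = 5P − 18 → P* = 66, Q* = 312.
With the tax collected from sellers, supply shifts: Qs = 5(P − 28) − 18.
Solving gives Q = 272 with consumers paying 86 and sellers receiving 58 (the 28 wedge).
Quantity falls by |ΔQ| = |312 − 272| = 40.
DWL = ½ · t · |ΔQ| = ½ · 28 · 40 = 560.

Deadweight loss = 560 million.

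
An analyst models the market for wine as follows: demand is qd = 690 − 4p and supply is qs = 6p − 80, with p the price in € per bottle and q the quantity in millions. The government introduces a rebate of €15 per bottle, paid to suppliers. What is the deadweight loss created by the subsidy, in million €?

Before the subsidy: set 690 − 4p = 6p − 80 → p* = €77, q* = 382.
With a per-unit subsidy paid to suppliers, each receives p + 15 per unit sold, so supply becomes qs = 6(p + 15) − 80.
Solving gives q = 418 with buyers paying €68 and suppliers receiving €83 (the €15 wedge).
Quantity rises by |ΔQ| = |382 − 418| = 36.
DWL = ½ · t · |ΔQ| = ½ · 15 · 36 = €270.

Deadweight loss = €270 million.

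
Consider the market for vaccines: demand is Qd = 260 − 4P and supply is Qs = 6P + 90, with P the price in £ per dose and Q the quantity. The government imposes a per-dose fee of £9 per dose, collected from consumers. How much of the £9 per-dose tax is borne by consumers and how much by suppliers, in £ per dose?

Consumers bear £5.4 per dose; suppliers bear £3.6 per dose.

Without the tax, 260 − 4P = 6P + 90 gives 10P = 170, so P* = £17 and Q* = 192.
With the tax collected from consumers, demand (in seller-price terms) shifts: Qd = 260 − 4(P + 9).
Solving gives Q = 170.4 with consumers paying £22.4 and suppliers receiving £13.4 (the £9 wedge).
Burden on consumers: £5.4; on suppliers: £3.6. (They sum to £9.)
The less price-elastic side of the market bears the larger share of a per-unit tax.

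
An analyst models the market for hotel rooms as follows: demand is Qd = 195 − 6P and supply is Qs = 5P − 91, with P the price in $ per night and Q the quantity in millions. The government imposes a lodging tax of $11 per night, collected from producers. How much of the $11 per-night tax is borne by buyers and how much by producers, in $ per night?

Before the tax: set 195 − 6P = 5P − 91 → P* = $26, Q* = 39.
With the tax collected from producers, supply shifts: Qs = 5(P − 11) − 91.
Solving gives Q = 9 with buyers paying $31 and producers receiving $20 (the $11 wedge).
Burden on buyers: $5; on producers: $6. (They sum to $11.)

Buyers bear $5 per night; producers bear $6 per night.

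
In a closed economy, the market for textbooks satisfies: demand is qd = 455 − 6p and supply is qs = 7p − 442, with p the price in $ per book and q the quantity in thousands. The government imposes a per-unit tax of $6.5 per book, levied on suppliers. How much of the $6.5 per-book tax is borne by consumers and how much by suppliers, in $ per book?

Consumers bear $3.5 per book; suppliers bear $3 per book.

Before the tax: set 455 − 6p = 7p − 442 → p* = $69, q* = 41.
With the tax collected from suppliers, supply shifts: qs = 7(p − 6.5) − 442.
Solving gives q = 20 with consumers paying $72.5 and suppliers receiving $66 (the $6.5 wedge).
Burden on consumers: $3.5; on suppliers: $3. (They sum to $6.5.)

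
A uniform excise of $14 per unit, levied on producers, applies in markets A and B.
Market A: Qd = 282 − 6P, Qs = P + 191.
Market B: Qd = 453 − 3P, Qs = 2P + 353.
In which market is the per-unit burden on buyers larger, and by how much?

Market B, by $3.6.

Market A: pre-tax P* = $13, Q* = 204; post-tax Q = 192; per-unit burden on buyers = $2.
Market B: pre-tax P* = $20, Q* = 393; post-tax Q = 376.2; per-unit burden on buyers = $5.6.
Difference: $2 vs $5.6 → market B is larger by $3.6.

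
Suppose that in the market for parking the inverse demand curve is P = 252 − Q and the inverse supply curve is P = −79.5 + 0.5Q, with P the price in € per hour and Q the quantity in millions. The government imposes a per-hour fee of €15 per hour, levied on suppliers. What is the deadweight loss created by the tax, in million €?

Deadweight loss = €75 million.

Rewrite in direct form: Qd = 252 − P and Qs = 2P + 159.
Without the tax, 252 − P = 2P + 159 gives 3P = 93, so P* = €31 and Q* = 221.
With the tax collected from suppliers, supply shifts: Qs = 2(P − 15) + 159.
New equilibrium: consumers pay €41, suppliers receive €26, Q = 211. (Wedge: Pb − Ps = 15.)
Quantity falls by |ΔQ| = |221 − 211| = 10.
DWL = ½ · t · |ΔQ| = ½ · 15 · 10 = €75.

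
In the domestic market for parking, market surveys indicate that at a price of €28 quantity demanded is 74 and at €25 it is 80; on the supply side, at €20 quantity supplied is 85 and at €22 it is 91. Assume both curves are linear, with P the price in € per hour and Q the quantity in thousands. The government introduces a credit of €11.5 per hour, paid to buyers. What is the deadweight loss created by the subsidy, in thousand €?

Deadweight loss = €79.35 thousand.

Demand slope: (80 − 74)/(25 − 28) = -2, so Qd = 130 − 2P.
Supply slope: (91 − 85)/(22 − 20) = 3, so Qs = 3P + 25.
Without the subsidy, 130 − 2P = 3P + 25 gives 5P = 105, so P* = €21 and Q* = 88.
With a per-unit subsidy paid to buyers, each effectively pays P − 11.5, so demand becomes Qd = 130 − 2(P − 11.5).
New equilibrium: buyers pay €14.1, suppliers receive €25.6, Q = 101.8. (Wedge: Pb − Ps = −11.5.)
Quantity rises by |ΔQ| = |88 − 101.8| = 13.8.
DWL = ½ · t · |ΔQ| = ½ · 11.5 · 13.8 = €79.35.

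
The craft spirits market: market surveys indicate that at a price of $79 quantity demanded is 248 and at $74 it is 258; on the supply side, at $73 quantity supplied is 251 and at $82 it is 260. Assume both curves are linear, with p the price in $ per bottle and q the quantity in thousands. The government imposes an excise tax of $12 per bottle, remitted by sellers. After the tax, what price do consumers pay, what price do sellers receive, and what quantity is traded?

Demand slope: (258 − 248)/(74 − 79) = -2, so qd = 406 − 2p.
Supply slope: (260 − 251)/(82 − 73) = 1, so qs = p + 178.
Before the tax: set 406 − 2p = p + 178 → p* = $76, q* = 254.
With the tax collected from sellers, supply shifts: qs = (p − 12) + 178.
New equilibrium: consumers pay $80, sellers receive $68, q = 246. (Wedge: pb − ps = 12.)
The less price-elastic side of the market bears the larger share of a per-unit tax.

Consumers pay $80; sellers receive $68; quantity = 246.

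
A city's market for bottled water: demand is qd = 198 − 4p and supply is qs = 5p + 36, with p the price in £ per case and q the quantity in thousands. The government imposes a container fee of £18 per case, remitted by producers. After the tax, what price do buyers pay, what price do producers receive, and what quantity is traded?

Without the tax, 198 − 4p = 5p + 36 gives 9p = 162, so p* = £18 and q* = 126.
With the tax collected from producers, supply shifts: qs = 5(p − 18) + 36.
New equilibrium: buyers pay £28, producers receive £10, q = 86. (Wedge: pb − ps = 18.)
The less price-elastic side of the market bears the larger share of a per-unit tax.

Buyers pay £28; producers receive £10; quantity = 86.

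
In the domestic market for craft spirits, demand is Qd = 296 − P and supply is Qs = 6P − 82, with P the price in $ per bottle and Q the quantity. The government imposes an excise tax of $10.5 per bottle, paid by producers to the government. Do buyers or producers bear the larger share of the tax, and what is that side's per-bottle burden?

Buyers bear the larger share: $9 per bottle.

Before the tax: set 296 − P = 6P − 82 → P* = $54, Q* = 242.
With the tax collected from producers, supply shifts: Qs = 6(P − 10.5) − 82.
Solving gives Q = 233 with buyers paying $63 and producers receiving $52.5 (the $10.5 wedge).
Per-bottle burden: buyers $9, producers $1.5.
Buyers take the larger share because demand is less price-elastic here (demand slope 1 vs supply slope 6).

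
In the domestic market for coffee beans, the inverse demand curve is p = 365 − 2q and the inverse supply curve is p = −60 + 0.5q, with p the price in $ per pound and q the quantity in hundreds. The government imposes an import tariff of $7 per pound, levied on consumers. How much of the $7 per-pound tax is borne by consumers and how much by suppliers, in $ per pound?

Rewrite in direct form: qd = 182.5 − 0.5p and qs = 2p + 120.
Without the tax, 182.5 − 0.5p = 2p + 120 gives 2.5p = 62.5, so p* = $25 and q* = 170.
With the tax collected from consumers, demand (in seller-price terms) shifts: qd = 182.5 − 0.5(p + 7).
New equilibrium: consumers pay $30.6, suppliers receive $23.6, q = 167.2. (Wedge: pb − ps = 7.)
Burden on consumers: $5.6; on suppliers: $1.4. (They sum to $7.)

Consumers bear $5.6 per pound; suppliers bear $1.4 per pound.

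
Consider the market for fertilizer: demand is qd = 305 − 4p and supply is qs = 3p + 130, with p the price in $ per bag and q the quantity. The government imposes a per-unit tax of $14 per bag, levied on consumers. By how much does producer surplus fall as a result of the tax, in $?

Before the tax: set 305 − 4p = 3p + 130 → p* = $25, q* = 205.
With the tax collected from consumers, demand (in seller-price terms) shifts: qd = 305 − 4(p + 14).
Solving gives q = 181 with consumers paying $31 and producers receiving $17 (the $14 wedge).
ΔPS is the trapezoid between Q = 181 and Q = 205 of height $8: ½ · (205 + 181) · 8 = $1544.

Producer surplus falls by $1544.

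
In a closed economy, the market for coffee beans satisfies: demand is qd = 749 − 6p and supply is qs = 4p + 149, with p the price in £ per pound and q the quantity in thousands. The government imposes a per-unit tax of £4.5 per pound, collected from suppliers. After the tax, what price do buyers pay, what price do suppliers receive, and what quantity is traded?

Without the tax, 749 − 6p = 4p + 149 gives 10p = 600, so p* = £60 and q* = 389.
With the tax collected from suppliers, supply shifts: qs = 4(p − 4.5) + 149.
New equilibrium: buyers pay £61.8, suppliers receive £57.3, q = 378.2. (Wedge: pb − ps = 4.5.)
The less price-elastic side of the market bears the larger share of a per-unit tax.

Buyers pay £61.8; suppliers receive £57.3; quantity = 378.2.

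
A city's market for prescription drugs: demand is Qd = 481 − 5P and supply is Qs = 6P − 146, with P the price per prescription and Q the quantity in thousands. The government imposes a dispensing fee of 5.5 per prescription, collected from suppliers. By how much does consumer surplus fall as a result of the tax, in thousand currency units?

Without the tax, 481 − 5P = 6P − 146 gives 11P = 627, so P* = 57 and Q* = 196.
With the tax collected from suppliers, supply shifts: Qs = 6(P − 5.5) − 146.
New equilibrium: consumers pay 60, suppliers receive 54.5, Q = 181. (Wedge: Pb − Ps = 5.5.)
ΔCS is the trapezoid between Q = 181 and Q = 196 of height 3: ½ · (196 + 181) · 3 = 565.5.

Consumer surplus falls by 565.5 thousand.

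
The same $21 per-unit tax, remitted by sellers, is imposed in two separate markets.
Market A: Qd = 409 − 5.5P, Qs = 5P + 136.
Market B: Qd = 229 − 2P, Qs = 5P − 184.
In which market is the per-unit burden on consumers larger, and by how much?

Market B, by $5.

Market A: pre-tax P* = $26, Q* = 266; post-tax Q = 211; per-unit burden on consumers = $10.
Market B: pre-tax P* = $59, Q* = 111; post-tax Q = 81; per-unit burden on consumers = $15.
Difference: $10 vs $15 → market B is larger by $5.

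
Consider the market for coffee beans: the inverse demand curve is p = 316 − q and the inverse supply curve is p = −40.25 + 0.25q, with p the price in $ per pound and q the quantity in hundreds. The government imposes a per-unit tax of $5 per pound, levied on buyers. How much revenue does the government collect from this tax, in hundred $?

Rewrite in direct form: qd = 316 − p and qs = 4p + 161.
Before the tax: set 316 − p = 4p + 161 → p* = $31, q* = 285.
With the tax collected from buyers, demand (in seller-price terms) shifts: qd = 316 − (p + 5).
Solving gives q = 281 with buyers paying $35 and suppliers receiving $30 (the $5 wedge).
Revenue = t · Q = 5 · 281 = $1405.

Tax revenue = $1405 hundred.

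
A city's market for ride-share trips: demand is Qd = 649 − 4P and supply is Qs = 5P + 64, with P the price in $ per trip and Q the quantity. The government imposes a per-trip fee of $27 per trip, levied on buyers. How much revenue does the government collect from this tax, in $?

Before the tax: set 649 − 4P = 5P + 64 → P* = $65, Q* = 389.
With the tax collected from buyers, demand (in seller-price terms) shifts: Qd = 649 − 4(P + 27).
Solving gives Q = 329 with buyers paying $80 and suppliers receiving $53 (the $27 wedge).
Revenue = t · Q = 27 · 329 = $8883.

Tax revenue = $8883.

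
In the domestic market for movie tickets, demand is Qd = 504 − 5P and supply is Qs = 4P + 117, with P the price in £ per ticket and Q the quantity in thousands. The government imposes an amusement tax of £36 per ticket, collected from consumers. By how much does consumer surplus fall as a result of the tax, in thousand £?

Without the tax, 504 − 5P = 4P + 117 gives 9P = 387, so P* = £43 and Q* = 289.
With the tax collected from consumers, demand (in seller-price terms) shifts: Qd = 504 − 5(P + 36).
Solving gives Q = 209 with consumers paying £59 and suppliers receiving £23 (the £36 wedge).
ΔCS is the trapezoid between Q = 209 and Q = 289 of height £16: ½ · (289 + 209) · 16 = £3984.

Consumer surplus falls by £3984 thousand.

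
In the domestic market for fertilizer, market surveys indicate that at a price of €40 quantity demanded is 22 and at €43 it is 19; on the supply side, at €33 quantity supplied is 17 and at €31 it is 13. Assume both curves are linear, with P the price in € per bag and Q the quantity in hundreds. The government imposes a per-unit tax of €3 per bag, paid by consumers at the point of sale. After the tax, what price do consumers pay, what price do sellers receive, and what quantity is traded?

Consumers pay €39; sellers receive €36; quantity = 23.

Demand slope: (19 − 22)/(43 − 40) = -1, so Qd = 62 − P.
Supply slope: (13 − 17)/(31 − 33) = 2, so Qs = 2P − 49.
Without the tax, 62 − P = 2P − 49 gives 3P = 111, so P* = €37 and Q* = 25.
With the tax collected from consumers, demand (in seller-price terms) shifts: Qd = 62 − (P + 3).
Solving gives Q = 23 with consumers paying €39 and sellers receiving €36 (the €3 wedge).
The less price-elastic side of the market bears the larger share of a per-unit tax.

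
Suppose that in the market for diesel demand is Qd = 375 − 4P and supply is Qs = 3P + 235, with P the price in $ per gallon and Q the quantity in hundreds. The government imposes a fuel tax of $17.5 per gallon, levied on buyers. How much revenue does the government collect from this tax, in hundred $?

Tax revenue = $4637.5 hundred.

Without the tax, 375 − 4P = 3P + 235 gives 7P = 140, so P* = $20 and Q* = 295.
With the tax collected from buyers, demand (in seller-price terms) shifts: Qd = 375 − 4(P + 17.5).
Solving gives Q = 265 with buyers paying $27.5 and suppliers receiving $10 (the $17.5 wedge).
Revenue = t · Q = 17.5 · 265 = $4637.5.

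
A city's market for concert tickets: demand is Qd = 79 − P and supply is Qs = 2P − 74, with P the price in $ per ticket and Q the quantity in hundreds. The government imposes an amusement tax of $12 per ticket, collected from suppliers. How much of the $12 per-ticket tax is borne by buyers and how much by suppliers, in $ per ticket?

Buyers bear $8 per ticket; suppliers bear $4 per ticket.

Without the tax, 79 − P = 2P − 74 gives 3P = 153, so P* = $51 and Q* = 28.
With the tax collected from suppliers, supply shifts: Qs = 2(P − 12) − 74.
New equilibrium: buyers pay $59, suppliers receive $47, Q = 20. (Wedge: Pb − Ps = 12.)
Burden on buyers: $8; on suppliers: $4. (They sum to $12.)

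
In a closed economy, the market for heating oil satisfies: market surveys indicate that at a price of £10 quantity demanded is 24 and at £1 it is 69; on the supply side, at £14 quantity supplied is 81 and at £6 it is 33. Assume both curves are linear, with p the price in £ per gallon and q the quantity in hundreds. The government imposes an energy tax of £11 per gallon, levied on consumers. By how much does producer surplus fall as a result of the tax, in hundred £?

Demand slope: (69 − 24)/(1 − 10) = -5, so qd = 74 − 5p.
Supply slope: (33 − 81)/(6 − 14) = 6, so qs = 6p − 3.
Without the tax, 74 − 5p = 6p − 3 gives 11p = 77, so p* = £7 and q* = 39.
With the tax collected from consumers, demand (in seller-price terms) shifts: qd = 74 − 5(p + 11).
Solving gives q = 9 with consumers paying £13 and sellers receiving £2 (the £11 wedge).
ΔPS is the trapezoid between Q = 9 and Q = 39 of height £5: ½ · (39 + 9) · 5 = £120.

Producer surplus falls by £120 hundred.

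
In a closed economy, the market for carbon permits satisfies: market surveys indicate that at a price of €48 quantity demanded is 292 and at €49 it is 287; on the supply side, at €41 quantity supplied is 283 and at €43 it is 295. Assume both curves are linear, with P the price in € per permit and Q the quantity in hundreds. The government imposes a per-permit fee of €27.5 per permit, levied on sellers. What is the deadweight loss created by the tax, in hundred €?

Demand slope: (287 − 292)/(49 − 48) = -5, so Qd = 532 − 5P.
Supply slope: (295 − 283)/(43 − 41) = 6, so Qs = 6P + 37.
Before the tax: set 532 − 5P = 6P + 37 → P* = €45, Q* = 307.
With the tax collected from sellers, supply shifts: Qs = 6(P − 27.5) + 37.
New equilibrium: buyers pay €60, sellers receive €32.5, Q = 232. (Wedge: Pb − Ps = 27.5.)
Quantity falls by |ΔQ| = |307 − 232| = 75.
DWL = ½ · t · |ΔQ| = ½ · 27.5 · 75 = €1031.25.

Deadweight loss = €1031.25 hundred.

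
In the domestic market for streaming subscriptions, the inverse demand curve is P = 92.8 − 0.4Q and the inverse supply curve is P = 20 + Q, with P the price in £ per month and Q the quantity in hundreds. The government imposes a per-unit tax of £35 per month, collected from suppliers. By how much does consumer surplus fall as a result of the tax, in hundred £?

Rewrite in direct form: Qd = 232 − 2.5P and Qs = P − 20.
Without the tax, 232 − 2.5P = P − 20 gives 3.5P = 252, so P* = £72 and Q* = 52.
With the tax collected from suppliers, supply shifts: Qs = (P − 35) − 20.
Solving gives Q = 27 with consumers paying £82 and suppliers receiving £47 (the £35 wedge).
ΔCS is the trapezoid between Q = 27 and Q = 52 of height £10: ½ · (52 + 27) · 10 = £395.

Consumer surplus falls by £395 hundred.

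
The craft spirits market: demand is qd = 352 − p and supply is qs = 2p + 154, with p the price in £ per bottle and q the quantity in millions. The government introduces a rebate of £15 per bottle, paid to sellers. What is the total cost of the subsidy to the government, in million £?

Without the subsidy, 352 − p = 2p + 154 gives 3p = 198, so p* = £66 and q* = 286.
With a per-unit subsidy paid to sellers, each receives p + 15 per unit sold, so supply becomes qs = 2(p + 15) + 154.
Solving gives q = 296 with buyers paying £56 and sellers receiving £71 (the £15 wedge).
Outlay = t · Q = 15 · 296 = £4440.

Government outlay = £4440 million.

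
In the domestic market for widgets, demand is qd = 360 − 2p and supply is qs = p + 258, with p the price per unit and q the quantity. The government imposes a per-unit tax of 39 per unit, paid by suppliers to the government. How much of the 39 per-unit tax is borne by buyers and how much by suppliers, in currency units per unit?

Before the tax: set 360 − 2p = p + 258 → p* = 34, q* = 292.
With the tax collected from suppliers, supply shifts: qs = (p − 39) + 258.
Solving gives q = 266 with buyers paying 47 and suppliers receiving 8 (the 39 wedge).
Burden on buyers: 13; on suppliers: 26. (They sum to 39.)

Buyers bear 13 per unit; suppliers bear 26 per unit.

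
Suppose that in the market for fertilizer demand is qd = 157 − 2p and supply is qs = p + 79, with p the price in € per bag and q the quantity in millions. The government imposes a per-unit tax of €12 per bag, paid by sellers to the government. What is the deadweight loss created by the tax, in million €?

Deadweight loss = €48 million.

Without the tax, 157 − 2p = p + 79 gives 3p = 78, so p* = €26 and q* = 105.
With the tax collected from sellers, supply shifts: qs = (p − 12) + 79.
New equilibrium: buyers pay €30, sellers receive €18, q = 97. (Wedge: pb − ps = 12.)
Quantity falls by |ΔQ| = |105 − 97| = 8.
DWL = ½ · t · |ΔQ| = ½ · 12 · 8 = €48.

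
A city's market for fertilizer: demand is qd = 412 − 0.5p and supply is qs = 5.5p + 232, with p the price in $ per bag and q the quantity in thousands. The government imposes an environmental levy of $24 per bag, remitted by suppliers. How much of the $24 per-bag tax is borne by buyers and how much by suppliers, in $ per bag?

Without the tax, 412 − 0.5p = 5.5p + 232 gives 6p = 180, so p* = $30 and q* = 397.
With the tax collected from suppliers, supply shifts: qs = 5.5(p − 24) + 232.
Solving gives q = 386 with buyers paying $52 and suppliers receiving $28 (the $24 wedge).
Burden on buyers: $22; on suppliers: $2. (They sum to $24.)
The less price-elastic side of the market bears the larger share of a per-unit tax.

Buyers bear $22 per bag; suppliers bear $2 per bag.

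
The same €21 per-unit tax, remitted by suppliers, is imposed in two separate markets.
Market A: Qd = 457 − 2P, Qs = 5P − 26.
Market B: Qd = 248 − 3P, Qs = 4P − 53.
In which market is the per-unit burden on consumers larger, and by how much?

Market A: pre-tax P* = €69, Q* = 319; post-tax Q = 289; per-unit burden on consumers = €15.
Market B: pre-tax P* = €43, Q* = 119; post-tax Q = 83; per-unit burden on consumers = €12.
Difference: €15 vs €12 → market A is larger by €3.

Market A, by €3.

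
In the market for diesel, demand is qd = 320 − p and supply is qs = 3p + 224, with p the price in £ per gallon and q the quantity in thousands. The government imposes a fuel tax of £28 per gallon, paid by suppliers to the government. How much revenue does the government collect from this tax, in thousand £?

Tax revenue = £7700 thousand.

Before the tax: set 320 − p = 3p + 224 → p* = £24, q* = 296.
With the tax collected from suppliers, supply shifts: qs = 3(p − 28) + 224.
Solving gives q = 275 with buyers paying £45 and suppliers receiving £17 (the £28 wedge).
Revenue = t · Q = 28 · 275 = £7700.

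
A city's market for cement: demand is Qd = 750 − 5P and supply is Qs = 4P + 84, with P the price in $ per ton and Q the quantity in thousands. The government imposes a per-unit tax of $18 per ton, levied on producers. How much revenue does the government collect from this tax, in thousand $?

Tax revenue = $6120 thousand.

Without the tax, 750 − 5P = 4P + 84 gives 9P = 666, so P* = $74 and Q* = 380.
With the tax collected from producers, supply shifts: Qs = 4(P − 18) + 84.
Solving gives Q = 340 with consumers paying $82 and producers receiving $64 (the $18 wedge).
Revenue = t · Q = 18 · 340 = $6120.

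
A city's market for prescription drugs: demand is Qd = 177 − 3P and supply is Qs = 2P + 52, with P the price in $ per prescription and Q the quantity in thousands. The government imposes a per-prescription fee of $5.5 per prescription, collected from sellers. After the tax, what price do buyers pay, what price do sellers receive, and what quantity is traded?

Without the tax, 177 − 3P = 2P + 52 gives 5P = 125, so P* = $25 and Q* = 102.
With the tax collected from sellers, supply shifts: Qs = 2(P − 5.5) + 52.
New equilibrium: buyers pay $27.2, sellers receive $21.7, Q = 95.4. (Wedge: Pb − Ps = 5.5.)
The less price-elastic side of the market bears the larger share of a per-unit tax.

Buyers pay $27.2; sellers receive $21.7; quantity = 95.4.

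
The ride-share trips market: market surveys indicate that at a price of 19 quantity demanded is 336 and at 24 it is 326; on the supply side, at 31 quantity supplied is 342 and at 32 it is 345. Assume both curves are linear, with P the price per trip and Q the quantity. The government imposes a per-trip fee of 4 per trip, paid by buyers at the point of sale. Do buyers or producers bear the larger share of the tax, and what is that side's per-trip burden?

Demand slope: (326 − 336)/(24 − 19) = -2, so Qd = 374 − 2P.
Supply slope: (345 − 342)/(32 − 31) = 3, so Qs = 3P + 249.
Before the tax: set 374 − 2P = 3P + 249 → P* = 25, Q* = 324.
With the tax collected from buyers, demand (in seller-price terms) shifts: Qd = 374 − 2(P + 4).
New equilibrium: buyers pay 27.4, producers receive 23.4, Q = 319.2. (Wedge: Pb − Ps = 4.)
Per-trip burden: buyers 2.4, producers 1.6.
Buyers take the larger share because demand is less price-elastic here (demand slope 2 vs supply slope 3).

Buyers bear the larger share: 2.4 per trip.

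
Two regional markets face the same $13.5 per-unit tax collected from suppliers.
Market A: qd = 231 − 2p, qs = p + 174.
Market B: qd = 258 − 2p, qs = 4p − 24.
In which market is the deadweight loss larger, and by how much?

Market B, by $60.75.

Market A: pre-tax p* = $19, q* = 193; post-tax q = 184; deadweight loss = $60.75.
Market B: pre-tax p* = $47, q* = 164; post-tax q = 146; deadweight loss = $121.5.
Difference: $60.75 vs $121.5 → market B is larger by $60.75.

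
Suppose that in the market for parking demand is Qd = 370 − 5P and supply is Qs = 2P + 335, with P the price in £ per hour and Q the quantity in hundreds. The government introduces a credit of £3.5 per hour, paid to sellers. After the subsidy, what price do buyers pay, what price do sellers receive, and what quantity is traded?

Before the subsidy: set 370 − 5P = 2P + 335 → P* = £5, Q* = 345.
With a per-unit subsidy paid to sellers, each receives P + 3.5 per unit sold, so supply becomes Qs = 2(P + 3.5) + 335.
Solving gives Q = 350 with buyers paying £4 and sellers receiving £7.5 (the £3.5 wedge).

Buyers pay £4; sellers receive £7.5; quantity = 350.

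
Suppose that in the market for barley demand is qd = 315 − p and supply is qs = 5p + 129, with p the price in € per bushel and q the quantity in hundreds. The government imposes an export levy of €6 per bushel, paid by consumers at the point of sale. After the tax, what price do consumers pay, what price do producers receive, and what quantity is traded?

Consumers pay €36; producers receive €30; quantity = 279.

Before the tax: set 315 − p = 5p + 129 → p* = €31, q* = 284.
With the tax collected from consumers, demand (in seller-price terms) shifts: qd = 315 − (p + 6).
New equilibrium: consumers pay €36, producers receive €30, q = 279. (Wedge: pb − ps = 6.)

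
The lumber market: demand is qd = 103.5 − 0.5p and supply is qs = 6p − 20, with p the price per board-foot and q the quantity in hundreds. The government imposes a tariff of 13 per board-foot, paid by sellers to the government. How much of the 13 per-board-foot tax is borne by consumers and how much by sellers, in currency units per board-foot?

Without the tax, 103.5 − 0.5p = 6p − 20 gives 6.5p = 123.5, so p* = 19 and q* = 94.
With the tax collected from sellers, supply shifts: qs = 6(p − 13) − 20.
Solving gives q = 88 with consumers paying 31 and sellers receiving 18 (the 13 wedge).
Burden on consumers: 12; on sellers: 1. (They sum to 13.)
The less price-elastic side of the market bears the larger share of a per-unit tax.

Consumers bear 12 per board-foot; sellers bear 1 per board-foot.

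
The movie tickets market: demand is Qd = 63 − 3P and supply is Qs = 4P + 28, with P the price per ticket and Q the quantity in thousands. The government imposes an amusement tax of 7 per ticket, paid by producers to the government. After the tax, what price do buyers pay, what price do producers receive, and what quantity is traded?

Buyers pay 9; producers receive 2; quantity = 36.

Before the tax: set 63 − 3P = 4P + 28 → P* = 5, Q* = 48.
With the tax collected from producers, supply shifts: Qs = 4(P − 7) + 28.
Solving gives Q = 36 with buyers paying 9 and producers receiving 2 (the 7 wedge).
The less price-elastic side of the market bears the larger share of a per-unit tax.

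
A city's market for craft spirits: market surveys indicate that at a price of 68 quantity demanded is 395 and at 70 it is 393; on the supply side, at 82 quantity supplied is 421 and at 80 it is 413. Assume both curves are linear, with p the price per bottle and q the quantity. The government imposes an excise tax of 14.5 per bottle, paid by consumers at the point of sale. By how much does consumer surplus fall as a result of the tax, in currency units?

Demand slope: (393 − 395)/(70 − 68) = -1, so qd = 463 − p.
Supply slope: (413 − 421)/(80 − 82) = 4, so qs = 4p + 93.
Before the tax: set 463 − p = 4p + 93 → p* = 74, q* = 389.
With the tax collected from consumers, demand (in seller-price terms) shifts: qd = 463 − (p + 14.5).
New equilibrium: consumers pay 85.6, sellers receive 71.1, q = 377.4. (Wedge: pb − ps = 14.5.)
ΔCS is the trapezoid between Q = 377.4 and Q = 389 of height 11.6: ½ · (389 + 377.4) · 11.6 = 4445.12.

Consumer surplus falls by 4445.12.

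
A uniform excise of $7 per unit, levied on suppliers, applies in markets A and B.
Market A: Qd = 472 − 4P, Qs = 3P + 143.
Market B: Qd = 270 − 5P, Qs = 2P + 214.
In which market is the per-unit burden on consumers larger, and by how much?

Market A: pre-tax P* = $47, Q* = 284; post-tax Q = 272; per-unit burden on consumers = $3.
Market B: pre-tax P* = $8, Q* = 230; post-tax Q = 220; per-unit burden on consumers = $2.
Difference: $3 vs $2 → market A is larger by $1.

Market A, by $1.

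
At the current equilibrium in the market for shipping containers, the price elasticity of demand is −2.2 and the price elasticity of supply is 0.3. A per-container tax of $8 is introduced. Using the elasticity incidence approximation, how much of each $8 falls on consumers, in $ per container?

Incidence ratio: consumers' share ≈ εs / (εs + |εd|) = 0.3 / (0.3 + 2.2) = 0.12.
So consumers bear ≈ 0.12 × $8 = $0.96; suppliers bear $7.04.

Consumers bear ≈ $0.96 per container.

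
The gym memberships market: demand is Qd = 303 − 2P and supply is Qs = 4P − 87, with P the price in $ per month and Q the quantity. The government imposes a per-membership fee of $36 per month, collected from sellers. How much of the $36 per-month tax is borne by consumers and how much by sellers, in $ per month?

Before the tax: set 303 − 2P = 4P − 87 → P* = $65, Q* = 173.
With the tax collected from sellers, supply shifts: Qs = 4(P − 36) − 87.
Solving gives Q = 125 with consumers paying $89 and sellers receiving $53 (the $36 wedge).
Burden on consumers: $24; on sellers: $12. (They sum to $36.)
The less price-elastic side of the market bears the larger share of a per-unit tax.

Consumers bear $24 per month; sellers bear $12 per month.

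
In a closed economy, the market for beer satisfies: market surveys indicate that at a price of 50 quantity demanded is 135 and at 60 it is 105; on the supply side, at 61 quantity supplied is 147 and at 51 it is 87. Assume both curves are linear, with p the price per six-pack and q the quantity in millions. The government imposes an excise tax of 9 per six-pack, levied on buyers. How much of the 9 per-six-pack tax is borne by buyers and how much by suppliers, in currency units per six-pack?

Demand slope: (105 − 135)/(60 − 50) = -3, so qd = 285 − 3p.
Supply slope: (87 − 147)/(51 − 61) = 6, so qs = 6p − 219.
Before the tax: set 285 − 3p = 6p − 219 → p* = 56, q* = 117.
With the tax collected from buyers, demand (in seller-price terms) shifts: qd = 285 − 3(p + 9).
Solving gives q = 99 with buyers paying 62 and suppliers receiving 53 (the 9 wedge).
Burden on buyers: 6; on suppliers: 3. (They sum to 9.)
The less price-elastic side of the market bears the larger share of a per-unit tax.

Buyers bear 6 per six-pack; suppliers bear 3 per six-pack.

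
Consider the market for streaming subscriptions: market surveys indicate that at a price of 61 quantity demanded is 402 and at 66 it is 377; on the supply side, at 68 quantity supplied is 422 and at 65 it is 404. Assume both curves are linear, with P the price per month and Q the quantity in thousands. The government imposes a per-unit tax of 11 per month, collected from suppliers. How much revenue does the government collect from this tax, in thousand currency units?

Demand slope: (377 − 402)/(66 − 61) = -5, so Qd = 707 − 5P.
Supply slope: (404 − 422)/(65 − 68) = 6, so Qs = 6P + 14.
Before the tax: set 707 − 5P = 6P + 14 → P* = 63, Q* = 392.
With the tax collected from suppliers, supply shifts: Qs = 6(P − 11) + 14.
Solving gives Q = 362 with buyers paying 69 and suppliers receiving 58 (the 11 wedge).
Revenue = t · Q = 11 · 362 = 3982.

Tax revenue = 3982 thousand.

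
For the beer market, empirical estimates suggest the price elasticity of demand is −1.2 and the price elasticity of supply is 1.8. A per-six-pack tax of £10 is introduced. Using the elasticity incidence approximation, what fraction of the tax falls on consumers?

Consumers' share ≈ 0.6.

Incidence ratio: consumers' share ≈ εs / (εs + |εd|) = 1.8 / (1.8 + 1.2) = 0.6.
Supply is the more elastic side, so consumers bear the larger share.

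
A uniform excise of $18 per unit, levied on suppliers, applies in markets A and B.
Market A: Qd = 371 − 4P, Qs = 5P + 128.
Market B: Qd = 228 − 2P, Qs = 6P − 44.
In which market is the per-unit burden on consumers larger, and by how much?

Market A: pre-tax P* = $27, Q* = 263; post-tax Q = 223; per-unit burden on consumers = $10.
Market B: pre-tax P* = $34, Q* = 160; post-tax Q = 133; per-unit burden on consumers = $13.5.
Difference: $10 vs $13.5 → market B is larger by $3.5.

Market B, by $3.5.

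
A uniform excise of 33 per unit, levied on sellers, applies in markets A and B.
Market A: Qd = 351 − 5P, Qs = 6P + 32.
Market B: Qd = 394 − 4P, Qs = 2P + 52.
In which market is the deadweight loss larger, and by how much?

Market A, by 759.

Market A: pre-tax P* = 29, Q* = 206; post-tax Q = 116; deadweight loss = 1485.
Market B: pre-tax P* = 57, Q* = 166; post-tax Q = 122; deadweight loss = 726.
Difference: 1485 vs 726 → market A is larger by 759.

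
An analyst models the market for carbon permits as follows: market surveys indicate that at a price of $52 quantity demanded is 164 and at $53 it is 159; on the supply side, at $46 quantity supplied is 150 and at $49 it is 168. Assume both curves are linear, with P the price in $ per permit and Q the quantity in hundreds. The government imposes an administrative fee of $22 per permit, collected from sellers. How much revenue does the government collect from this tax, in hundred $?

Demand slope: (159 − 164)/(53 − 52) = -5, so Qd = 424 − 5P.
Supply slope: (168 − 150)/(49 − 46) = 6, so Qs = 6P − 126.
Without the tax, 424 − 5P = 6P − 126 gives 11P = 550, so P* = $50 and Q* = 174.
With the tax collected from sellers, supply shifts: Qs = 6(P − 22) − 126.
New equilibrium: buyers pay $62, sellers receive $40, Q = 114. (Wedge: Pb − Ps = 22.)
Revenue = t · Q = 22 · 114 = $2508.

Tax revenue = $2508 hundred.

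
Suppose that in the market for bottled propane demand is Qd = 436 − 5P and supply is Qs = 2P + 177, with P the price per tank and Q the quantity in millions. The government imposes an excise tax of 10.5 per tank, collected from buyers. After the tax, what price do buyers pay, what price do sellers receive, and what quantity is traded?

Without the tax, 436 − 5P = 2P + 177 gives 7P = 259, so P* = 37 and Q* = 251.
With the tax collected from buyers, demand (in seller-price terms) shifts: Qd = 436 − 5(P + 10.5).
Solving gives Q = 236 with buyers paying 40 and sellers receiving 29.5 (the 10.5 wedge).

Buyers pay 40; sellers receive 29.5; quantity = 236.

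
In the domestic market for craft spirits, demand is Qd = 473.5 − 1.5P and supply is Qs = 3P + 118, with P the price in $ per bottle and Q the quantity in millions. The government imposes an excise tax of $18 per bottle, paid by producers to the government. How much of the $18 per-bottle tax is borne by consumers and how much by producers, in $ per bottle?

Consumers bear $12 per bottle; producers bear $6 per bottle.

Before the tax: set 473.5 − 1.5P = 3P + 118 → P* = $79, Q* = 355.
With the tax collected from producers, supply shifts: Qs = 3(P − 18) + 118.
Solving gives Q = 337 with consumers paying $91 and producers receiving $73 (the $18 wedge).
Burden on consumers: $12; on producers: $6. (They sum to $18.)
The less price-elastic side of the market bears the larger share of a per-unit tax.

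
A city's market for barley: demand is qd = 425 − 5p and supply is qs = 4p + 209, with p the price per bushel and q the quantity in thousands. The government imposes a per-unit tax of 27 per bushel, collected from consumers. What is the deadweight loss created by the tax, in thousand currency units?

Before the tax: set 425 − 5p = 4p + 209 → p* = 24, q* = 305.
With the tax collected from consumers, demand (in seller-price terms) shifts: qd = 425 − 5(p + 27).
New equilibrium: consumers pay 36, producers receive 9, q = 245. (Wedge: pb − ps = 27.)
Quantity falls by |ΔQ| = |305 − 245| = 60.
DWL = ½ · t · |ΔQ| = ½ · 27 · 60 = 810.

Deadweight loss = 810 thousand.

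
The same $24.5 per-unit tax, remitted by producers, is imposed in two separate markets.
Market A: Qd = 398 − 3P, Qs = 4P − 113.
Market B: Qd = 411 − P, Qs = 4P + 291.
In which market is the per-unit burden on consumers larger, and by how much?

Market B, by $5.6.

Market A: pre-tax P* = $73, Q* = 179; post-tax Q = 137; per-unit burden on consumers = $14.
Market B: pre-tax P* = $24, Q* = 387; post-tax Q = 367.4; per-unit burden on consumers = $19.6.
Difference: $14 vs $19.6 → market B is larger by $5.6.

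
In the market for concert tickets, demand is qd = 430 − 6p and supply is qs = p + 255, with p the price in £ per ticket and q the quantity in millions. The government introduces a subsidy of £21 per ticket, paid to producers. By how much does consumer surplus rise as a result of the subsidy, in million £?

Before the subsidy: set 430 − 6p = p + 255 → p* = £25, q* = 280.
With a per-unit subsidy paid to producers, each receives p + 21 per unit sold, so supply becomes qs = (p + 21) + 255.
Solving gives q = 298 with buyers paying £22 and producers receiving £43 (the £21 wedge).
ΔCS is the trapezoid between Q = 298 and Q = 280 of height £3: ½ · (280 + 298) · 3 = £867.

Consumer surplus rises by £867 million.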